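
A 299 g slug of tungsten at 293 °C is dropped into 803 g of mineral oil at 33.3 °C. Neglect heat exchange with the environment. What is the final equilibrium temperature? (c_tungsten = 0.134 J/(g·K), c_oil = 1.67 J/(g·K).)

With ΣQ=0 the equilibrium temperature is the m·c-weighted mean:
T_f = (40.07·293 + 1341·33.3) / (40.07 + 1341)
    = 56395 / 1381.1 ≈ 40.83 °C

T_f ≈ 40.8 °C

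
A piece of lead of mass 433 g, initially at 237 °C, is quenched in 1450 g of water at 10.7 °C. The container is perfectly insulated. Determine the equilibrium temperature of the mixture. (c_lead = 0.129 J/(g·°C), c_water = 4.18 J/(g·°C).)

T_f ≈ 12.8 °C

Net heat exchanged in the isolated system is zero:
433×0.129×(T − 237) + 1450×4.18×(T − 10.7) = 0
6116.9 T = 78091
T ≈ 12.77 °C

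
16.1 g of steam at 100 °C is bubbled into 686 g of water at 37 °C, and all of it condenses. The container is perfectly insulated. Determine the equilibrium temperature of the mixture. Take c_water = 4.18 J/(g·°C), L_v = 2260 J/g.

Let T be the final temperature. ΣQ_i = 0:
condense steam: −16.1×2260 = −36386; condensed water 100 °C→T: 67.3(T − 100); original water: 2867.5(T − 37)
2934.8 T = 36386 + 6729.8 + 106097 = 149213
T ≈ 50.84 °C — below 100 °C, confirming all the steam condensed.

T_f ≈ 50.8 °C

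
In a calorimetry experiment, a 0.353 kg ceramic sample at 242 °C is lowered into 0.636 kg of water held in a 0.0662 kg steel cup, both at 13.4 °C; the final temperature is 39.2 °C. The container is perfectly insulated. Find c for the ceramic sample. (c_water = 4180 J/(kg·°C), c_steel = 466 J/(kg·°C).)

c ≈ 969 J/(kg·°C)

Let T be the final temperature. ΣQ_i = 0:
0.353·c·(39.2 − 242) + 0.636·4180·(39.2 − 13.4) + 0.0662·466·(39.2 − 13.4) = 0
-71.59 c = -69385
c = -69385/-71.59 ≈ 969.2 J/(kg·°C)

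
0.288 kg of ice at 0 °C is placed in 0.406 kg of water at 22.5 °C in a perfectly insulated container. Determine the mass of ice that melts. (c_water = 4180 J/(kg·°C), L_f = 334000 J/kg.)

Cooling the water to 0 °C releases 0.406·4180·22.5 = 38184 J.
To melt every bit of ice: 0.288·334000 = 96192 J.
Since 38184 < 96192 J, not all the ice melts; equilibrium is at 0 °C.
Mass melted = 38184/334000 ≈ 0.1143 kg.

m_melted ≈ 0.114 kg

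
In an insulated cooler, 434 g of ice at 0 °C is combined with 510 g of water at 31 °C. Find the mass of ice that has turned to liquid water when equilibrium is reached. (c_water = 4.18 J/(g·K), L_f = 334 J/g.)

m_melted ≈ 198 g

Heat available from the water dropping to 0 °C: 510×4.18×31 = 66086 J.
Fully melting the ice requires m_ice L_f = 434×334 = 144956 J.
66086 J < 144956 J, so only part of the ice melts and the system sits at 0 °C.
m_melted×334 = 66086  ⇒  m_melted ≈ 197.9 g.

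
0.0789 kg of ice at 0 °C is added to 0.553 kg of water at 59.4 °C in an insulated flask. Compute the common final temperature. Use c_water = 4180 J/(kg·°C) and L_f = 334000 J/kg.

T_f ≈ 42.0 °C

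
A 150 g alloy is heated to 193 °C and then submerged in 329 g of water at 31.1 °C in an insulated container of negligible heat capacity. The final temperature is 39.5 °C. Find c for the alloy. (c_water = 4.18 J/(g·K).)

c ≈ 0.502 J/(g·K)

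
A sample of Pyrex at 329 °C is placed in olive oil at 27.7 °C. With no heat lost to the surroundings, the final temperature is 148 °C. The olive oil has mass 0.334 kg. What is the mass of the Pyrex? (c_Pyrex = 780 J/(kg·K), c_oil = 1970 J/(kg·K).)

m ≈ 0.561 kg

Let T be the final temperature. ΣQ_i = 0:
m×780×(148 − 329) + 0.334×1970×(148 − 27.7) = 0
-141180 m = -79155
m = -79155/-141180 ≈ 0.5607 kg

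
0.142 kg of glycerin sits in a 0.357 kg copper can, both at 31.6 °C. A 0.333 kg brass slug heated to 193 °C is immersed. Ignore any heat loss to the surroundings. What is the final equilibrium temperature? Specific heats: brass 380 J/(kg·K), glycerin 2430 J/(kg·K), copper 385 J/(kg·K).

Setting the total heat transfer to zero:
0.333·380·(T − 193) + 0.142·2430·(T − 31.6) + 0.357·385·(T − 31.6) = 0
126.54(T − 193) + 345.06(T − 31.6) + 137.44(T − 31.6) = 0
609.04 T = 39669
T = 39669/609.04 ≈ 65.13 °C

T_f ≈ 65.1 °C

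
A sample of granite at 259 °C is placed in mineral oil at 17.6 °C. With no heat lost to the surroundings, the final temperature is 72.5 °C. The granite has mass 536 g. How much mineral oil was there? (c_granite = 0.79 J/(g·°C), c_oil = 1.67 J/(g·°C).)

Let T be the final temperature. ΣQ_i = 0:
536×0.79×(72.5 − 259) + m×1.67×(72.5 − 17.6) = 0
91.68 m = 78972
m = 78972/91.68 ≈ 861.4 g

m ≈ 861 g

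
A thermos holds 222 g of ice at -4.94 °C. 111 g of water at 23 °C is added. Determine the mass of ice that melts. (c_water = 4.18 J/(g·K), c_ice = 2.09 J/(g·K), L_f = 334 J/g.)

m_melted ≈ 25.1 g

Water can give up m c ΔT = 111·4.18·23 = 10672 J before reaching 0 °C.
Of that, 222·2.09·4.94 = 2292.1 J goes to bring the ice to 0 °C, leaving 8379.5 J.
Melting all 222 g of ice would need 222·334 = 74148 J.
8379.5 J < 74148 J, so only part of the ice melts and the system sits at 0 °C.
m_melted·334 = 8379.5  ⇒  m_melted ≈ 25.09 g.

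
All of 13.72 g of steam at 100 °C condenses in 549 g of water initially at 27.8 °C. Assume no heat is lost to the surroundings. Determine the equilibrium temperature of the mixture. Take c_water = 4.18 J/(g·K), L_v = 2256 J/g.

T_f ≈ 42.7 °C

Energy conservation, ΣQ = 0:
condense steam: −13.72×2256 = −30952; condensate cools 100→T: 13.72×4.18×(T − 100) = 57.35(T − 100); original water: 2294.8(T − 27.8)
2352.2 T = 30952 + 5735 + 63796 = 100483
T ≈ 42.72 °C, under the boiling point, so the assumption holds.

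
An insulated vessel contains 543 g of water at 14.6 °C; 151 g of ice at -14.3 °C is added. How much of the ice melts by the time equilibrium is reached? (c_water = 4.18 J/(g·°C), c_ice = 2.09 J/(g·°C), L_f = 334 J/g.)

Cooling the water to 0 °C releases 543·4.18·14.6 = 33138 J.
Of that, 151·2.09·14.3 = 4512.9 J goes to bring the ice to 0 °C, leaving 28625 J.
Melting all 151 g of ice would need 151·334 = 50434 J.
That's not enough to melt it all — equilibrium is at 0 °C with ice remaining.
m_melted·334 = 28625  ⇒  m_melted ≈ 85.7 g.

m_melted ≈ 85.7 g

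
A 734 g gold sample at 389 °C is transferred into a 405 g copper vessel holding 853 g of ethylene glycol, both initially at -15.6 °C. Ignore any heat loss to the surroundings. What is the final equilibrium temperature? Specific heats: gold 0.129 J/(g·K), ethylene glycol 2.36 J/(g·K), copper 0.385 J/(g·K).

T_f ≈ 1.3 °C

Taking heat into each body as positive, Σ m c ΔT = 0:
734·0.129·(T − 389) + 853·2.36·(T − (-15.6)) + 405·0.385·(T − (-15.6)) = 0
94.69(T − 389) + 2013.1(T − (-15.6)) + 155.93(T − (-15.6)) = 0
2263.7 T = 2996.4
T = 2996.4 / 2263.7 = 1.32 °C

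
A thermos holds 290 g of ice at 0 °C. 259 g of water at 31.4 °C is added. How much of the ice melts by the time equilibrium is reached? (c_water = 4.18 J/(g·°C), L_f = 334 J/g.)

m_melted ≈ 102 g

Water can give up m c ΔT = 259·4.18·31.4 = 33994 J before reaching 0 °C.
To melt every bit of ice: 290·334 = 96860 J.
Since 33994 < 96860 J, not all the ice melts; equilibrium is at 0 °C.
m_melt = 33994 / L_f = 101.8 g.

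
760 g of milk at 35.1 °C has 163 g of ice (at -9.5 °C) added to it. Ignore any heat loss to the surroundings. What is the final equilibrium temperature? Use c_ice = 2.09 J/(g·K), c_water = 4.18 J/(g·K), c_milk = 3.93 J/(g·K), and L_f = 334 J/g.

T_f ≈ 12.9 °C

Energy conservation, ΣQ = 0:
ice -9.5→0 °C: 163×2.09×9.5 = 3236.4; latent heat to melt: 163×334 = 54442; warm the meltwater: 681.34 T; milk cools: 760×3.93×(T − 35.1) = 2986.8(T − 35.1)
3668.1 T = 104837 − 57678 = 47158
T ≈ 12.86 °C. Since T > 0 °C, the all-ice-melts assumption holds.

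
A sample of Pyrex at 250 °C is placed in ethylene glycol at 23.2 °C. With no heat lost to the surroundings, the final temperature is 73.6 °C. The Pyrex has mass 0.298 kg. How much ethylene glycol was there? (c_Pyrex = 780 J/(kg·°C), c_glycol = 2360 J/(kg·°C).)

m ≈ 0.345 kg

Heat lost by the Pyrex = heat gained by the glycol:
0.298×780×(250 − 73.6) = m×2360×(73.6 − 23.2)
118944 m = 41002  ⇒  m ≈ 0.3447 kg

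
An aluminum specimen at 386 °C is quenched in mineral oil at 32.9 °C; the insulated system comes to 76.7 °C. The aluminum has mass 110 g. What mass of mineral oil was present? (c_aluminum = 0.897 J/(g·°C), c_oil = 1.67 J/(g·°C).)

m ≈ 417 g

Net heat exchanged in the isolated system is zero:
110·0.897·(76.7 − 386) + m·1.67·(76.7 − 32.9) = 0
73.15 m = 30519
m = 30519/73.15 ≈ 417.2 g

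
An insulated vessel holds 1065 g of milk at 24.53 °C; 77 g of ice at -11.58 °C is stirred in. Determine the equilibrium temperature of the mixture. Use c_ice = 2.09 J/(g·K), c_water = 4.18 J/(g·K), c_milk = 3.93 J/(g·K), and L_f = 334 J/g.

Let T be the final temperature. ΣQ_i = 0:
ice -11.58→0 °C: 77×2.09×11.58 = 1863.6
  latent heat to melt: 77×334 = 25718
  warm the meltwater: 321.86 T
  milk cools: 1065×3.93×(T − 24.53) = 4185.4(T − 24.53)
4507.3 T = 102669 − 27582 = 75088
T ≈ 16.66 °C. Since T > 0 °C, the all-ice-melts assumption holds.

T_f ≈ 16.7 °C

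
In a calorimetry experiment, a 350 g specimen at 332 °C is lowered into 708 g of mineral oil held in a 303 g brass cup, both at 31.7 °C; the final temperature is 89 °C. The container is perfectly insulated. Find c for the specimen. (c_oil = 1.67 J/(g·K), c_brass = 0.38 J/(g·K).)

Taking heat into each body as positive, Σ m c ΔT = 0:
350×c×(89 − 332) + 708×1.67×(89 − 31.7) + 303×0.38×(89 − 31.7) = 0
-85050 c = -74347
c = -74347/-85050 ≈ 0.8742 J/(g·K)

c ≈ 0.874 J/(g·K)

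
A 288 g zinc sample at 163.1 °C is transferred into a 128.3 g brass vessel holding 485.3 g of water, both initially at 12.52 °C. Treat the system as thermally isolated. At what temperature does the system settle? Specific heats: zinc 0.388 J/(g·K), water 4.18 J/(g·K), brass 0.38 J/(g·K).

T_f ≈ 20.2 °C

Energy conservation, ΣQ = 0:
288·0.388·(T − 163.1) + 485.3·4.18·(T − 12.52) + 128.3·0.38·(T − 12.52) = 0
111.74(T − 163.1) + 2028.6(T − 12.52) + 48.75(T − 12.52) = 0
(111.74 + 2028.6 + 48.75) T = 111.74·163.1 + 2028.6·12.52 + 48.75·12.52
T = 44233/2189.1 ≈ 20.21 °C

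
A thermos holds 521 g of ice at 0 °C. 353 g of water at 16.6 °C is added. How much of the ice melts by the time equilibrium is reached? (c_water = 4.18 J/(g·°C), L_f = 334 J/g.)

m_melted ≈ 73.3 g

Cooling the water to 0 °C releases 353·4.18·16.6 = 24494 J.
Melting all 521 g of ice would need 521·334 = 174014 J.
Since 24494 < 174014 J, not all the ice melts; equilibrium is at 0 °C.
m_melted·334 = 24494  ⇒  m_melted ≈ 73.34 g.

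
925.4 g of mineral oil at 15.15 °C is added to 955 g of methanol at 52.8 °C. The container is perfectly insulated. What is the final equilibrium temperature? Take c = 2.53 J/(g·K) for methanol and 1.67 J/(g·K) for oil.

T_f ≈ 38.1 °C

Let T be the final temperature. ΣQ_i = 0:
955·2.53·(T − 52.8) + 925.4·1.67·(T − 15.15) = 0
3961.6 T = 150986
T = 150986 / 3961.6 = 38.1 °C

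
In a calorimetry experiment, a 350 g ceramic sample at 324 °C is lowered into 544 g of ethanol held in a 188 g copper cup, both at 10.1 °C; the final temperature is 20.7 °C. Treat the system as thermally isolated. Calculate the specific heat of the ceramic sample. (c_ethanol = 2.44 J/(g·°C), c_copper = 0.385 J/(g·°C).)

Taking heat into each body as positive, Σ m c ΔT = 0:
350·c·(20.7 − 324) + 544·2.44·(20.7 − 10.1) + 188·0.385·(20.7 − 10.1) = 0
-106155 c = -14837
c = -14837/-106155 ≈ 0.1398 J/(g·°C)

c ≈ 0.14 J/(g·°C)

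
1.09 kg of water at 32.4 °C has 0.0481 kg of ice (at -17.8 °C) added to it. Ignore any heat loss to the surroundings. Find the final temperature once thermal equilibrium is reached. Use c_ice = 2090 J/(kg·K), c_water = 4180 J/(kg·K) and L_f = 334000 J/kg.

T_f ≈ 27.3 °C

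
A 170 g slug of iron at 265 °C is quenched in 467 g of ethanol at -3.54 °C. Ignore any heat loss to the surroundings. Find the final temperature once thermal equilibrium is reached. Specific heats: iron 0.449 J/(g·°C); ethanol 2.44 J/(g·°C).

T_f ≈ 13.3 °C

Conservation of energy gives ΣQ = 0:
170×0.449×(T − 265) + 467×2.44×(T − (-3.54)) = 0
76.33(T − 265) + 1139.5(T − (-3.54)) = 0
(76.33 + 1139.5) T = 76.33×265 + 1139.5×(-3.54)
T ≈ 13.32 °C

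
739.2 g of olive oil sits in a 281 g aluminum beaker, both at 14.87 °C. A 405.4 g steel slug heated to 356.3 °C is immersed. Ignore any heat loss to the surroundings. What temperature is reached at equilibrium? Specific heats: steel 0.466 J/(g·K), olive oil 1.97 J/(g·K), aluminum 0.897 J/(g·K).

Energy conservation, ΣQ = 0:
405.4×0.466×(T − 356.3) + 739.2×1.97×(T − 14.87) + 281×0.897×(T − 14.87) = 0
1897.2 T = 92713
T ≈ 48.87 °C

T_f ≈ 48.9 °C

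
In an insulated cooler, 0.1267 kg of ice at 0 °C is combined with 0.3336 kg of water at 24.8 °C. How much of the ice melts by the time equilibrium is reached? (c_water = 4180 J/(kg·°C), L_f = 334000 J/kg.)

Heat available from the water dropping to 0 °C: 0.3336×4180×24.8 = 34582 J.
To melt every bit of ice: 0.1267×334000 = 42318 J.
34582 J < 42318 J, so only part of the ice melts and the system sits at 0 °C.
m_melted×334000 = 34582  ⇒  m_melted ≈ 0.1035 kg.

m_melted ≈ 0.104 kg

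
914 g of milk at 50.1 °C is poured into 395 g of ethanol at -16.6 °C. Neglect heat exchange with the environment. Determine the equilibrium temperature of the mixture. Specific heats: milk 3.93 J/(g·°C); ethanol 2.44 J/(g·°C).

T_f ≈ 36.0 °C

Energy conservation, ΣQ = 0:
914·3.93·(T − 50.1) + 395·2.44·(T − (-16.6)) = 0
3592(T − 50.1) + 963.8(T − (-16.6)) = 0
(3592 + 963.8) T = 3592·50.1 + 963.8·(-16.6)
T = 163961/4555.8 ≈ 35.99 °C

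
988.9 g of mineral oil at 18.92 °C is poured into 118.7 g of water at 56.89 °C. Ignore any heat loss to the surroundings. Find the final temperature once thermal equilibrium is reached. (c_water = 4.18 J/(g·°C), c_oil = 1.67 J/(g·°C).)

T_f ≈ 27.7 °C

With ΣQ=0 the equilibrium temperature is the m·c-weighted mean:
T_f = (496.17·56.89 + 1651.5·18.92) / (496.17 + 1651.5)
    = 59473 / 2147.6 ≈ 27.69 °C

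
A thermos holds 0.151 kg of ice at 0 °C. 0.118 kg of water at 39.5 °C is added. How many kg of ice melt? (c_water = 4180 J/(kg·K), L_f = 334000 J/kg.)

m_melted ≈ 0.0583 kg

Cooling the water to 0 °C releases 0.118×4180×39.5 = 19483 J.
Fully melting the ice requires m_ice L_f = 0.151×334000 = 50434 J.
That's not enough to melt it all — equilibrium is at 0 °C with ice remaining.
m_melt = 19483 / L_f = 0.05833 kg.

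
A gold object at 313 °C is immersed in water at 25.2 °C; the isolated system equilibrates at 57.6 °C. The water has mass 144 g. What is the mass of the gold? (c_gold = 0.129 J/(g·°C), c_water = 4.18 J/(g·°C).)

m ≈ 592 g

|Q_gold| = |Q_water|:
m×0.129×(313 − 57.6) = 144×4.18×(57.6 − 25.2)
32.95 m = 19502  ⇒  m ≈ 591.9 g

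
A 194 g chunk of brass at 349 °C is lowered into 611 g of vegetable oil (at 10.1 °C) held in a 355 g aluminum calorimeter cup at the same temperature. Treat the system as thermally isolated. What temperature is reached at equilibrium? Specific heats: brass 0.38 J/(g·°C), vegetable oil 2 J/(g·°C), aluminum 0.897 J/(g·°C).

T_f is the heat-capacity-weighted average of the initial temperatures:
T_f = (73.72×349 + 1222×10.1 + 318.44×10.1) / (73.72 + 1222 + 318.44)
    = 41287 / 1614.2 ≈ 25.58 °C

T_f ≈ 25.6 °C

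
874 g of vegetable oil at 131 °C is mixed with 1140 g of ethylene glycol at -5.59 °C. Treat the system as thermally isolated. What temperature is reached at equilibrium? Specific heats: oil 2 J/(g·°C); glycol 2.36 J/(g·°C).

Setting the total heat transfer to zero:
874·2·(T − 131) + 1140·2.36·(T − (-5.59)) = 0
1748(T − 131) + 2690.4(T − (-5.59)) = 0
(1748 + 2690.4) T = 1748·131 + 2690.4·(-5.59)
T ≈ 48.20 °C

T_f ≈ 48.2 °C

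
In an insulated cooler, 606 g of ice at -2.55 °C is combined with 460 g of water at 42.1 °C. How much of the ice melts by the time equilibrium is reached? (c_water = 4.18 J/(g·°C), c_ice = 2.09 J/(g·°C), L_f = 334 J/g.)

m_melted ≈ 233 g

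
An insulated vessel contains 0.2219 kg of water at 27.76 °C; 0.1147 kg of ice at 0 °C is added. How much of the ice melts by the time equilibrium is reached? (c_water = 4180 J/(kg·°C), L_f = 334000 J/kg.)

m_melted ≈ 0.0771 kg

Heat available from the water dropping to 0 °C: 0.2219×4180×27.76 = 25749 J.
Melting all 0.1147 kg of ice would need 0.1147×334000 = 38310 J.
Since 25749 < 38310 J, not all the ice melts; equilibrium is at 0 °C.
m_melted×334000 = 25749  ⇒  m_melted ≈ 0.07709 kg.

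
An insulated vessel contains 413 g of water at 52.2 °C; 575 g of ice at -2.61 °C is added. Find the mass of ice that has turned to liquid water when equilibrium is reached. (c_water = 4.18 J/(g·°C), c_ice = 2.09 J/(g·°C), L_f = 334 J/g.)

m_melted ≈ 260 g

Water can give up m c ΔT = 413·4.18·52.2 = 90115 J before reaching 0 °C.
Warming the ice to 0 °C takes 575·2.09·2.61 = 3136.6 J, leaving 86978 J for melting.
To melt every bit of ice: 575·334 = 192050 J.
That's not enough to melt it all — equilibrium is at 0 °C with ice remaining.
Mass melted = 86978/334 ≈ 260.4 g.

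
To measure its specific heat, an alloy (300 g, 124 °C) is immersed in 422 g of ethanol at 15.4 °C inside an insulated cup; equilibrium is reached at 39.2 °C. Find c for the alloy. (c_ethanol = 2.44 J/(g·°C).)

m_s c (T_s − T_f) = m_ethanol c_ethanol (T_f − T_0):
300·c·(124 − 39.2) = 422·2.44·(39.2 − 15.4)
25440 c = 24506  ⇒  c ≈ 0.9633 J/(g·°C)

c ≈ 0.963 J/(g·°C)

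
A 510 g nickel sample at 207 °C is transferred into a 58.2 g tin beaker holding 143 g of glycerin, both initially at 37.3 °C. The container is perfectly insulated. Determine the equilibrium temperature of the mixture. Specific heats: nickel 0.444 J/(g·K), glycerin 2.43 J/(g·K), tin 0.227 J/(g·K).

T_f ≈ 102.7 °C

Net heat exchanged in the isolated system is zero:
510·0.444·(T − 207) + 143·2.43·(T − 37.3) + 58.2·0.227·(T − 37.3) = 0
226.44(T − 207) + 347.49(T − 37.3) + 13.21(T − 37.3) = 0
(226.44 + 347.49 + 13.21) T = 226.44·207 + 347.49·37.3 + 13.21·37.3
T = 60327 / 587.14 = 103 °C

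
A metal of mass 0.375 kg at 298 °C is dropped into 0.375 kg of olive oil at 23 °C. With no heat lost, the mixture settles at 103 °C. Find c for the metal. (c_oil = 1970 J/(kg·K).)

c ≈ 808 J/(kg·K)

Conservation of energy gives ΣQ = 0:
0.375·c·(103 − 298) + 0.375·1970·(103 − 23) = 0
-73.12 c = -59100
c = -59100/-73.12 ≈ 808.2 J/(kg·K)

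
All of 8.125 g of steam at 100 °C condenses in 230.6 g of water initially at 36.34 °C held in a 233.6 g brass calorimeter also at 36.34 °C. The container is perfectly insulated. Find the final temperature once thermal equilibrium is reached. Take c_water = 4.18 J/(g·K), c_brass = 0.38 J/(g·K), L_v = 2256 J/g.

Taking heat into each body as positive, Σ m c ΔT = 0:
steam→water at 100 °C releases m L_v = 8.125·2256 = 18330; condensate cools 100→T: 8.125·4.18·(T − 100) = 33.96(T − 100); original water: 963.91(T − 36.34); cup: 88.77(T − 36.34)
1086.6 T = 18330 + 3396.2 + 38254 = 59980
T ≈ 55.20 °C — below 100 °C, confirming all the steam condensed.

T_f ≈ 55.2 °C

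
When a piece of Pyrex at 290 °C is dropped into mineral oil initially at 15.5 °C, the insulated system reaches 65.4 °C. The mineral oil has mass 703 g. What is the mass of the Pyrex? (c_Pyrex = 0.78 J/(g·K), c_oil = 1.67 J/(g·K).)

|Q_Pyrex| = |Q_oil|:
m×0.78×(290 − 65.4) = 703×1.67×(65.4 − 15.5)
175.19 m = 58583  ⇒  m ≈ 334.4 g

m ≈ 334 g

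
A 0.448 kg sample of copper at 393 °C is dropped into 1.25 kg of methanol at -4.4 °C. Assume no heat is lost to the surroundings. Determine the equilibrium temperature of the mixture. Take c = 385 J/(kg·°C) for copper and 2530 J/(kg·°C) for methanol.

T_f ≈ 16.2 °C

Set heat shed by the hot body equal to heat absorbed by the cold body:
0.448*385*(393 − T) = 1.25*2530*(T − (-4.4))
172.48(393 − T) = 3162.5(T − (-4.4))
3335 T = 53870  ⇒  T ≈ 16.15 °C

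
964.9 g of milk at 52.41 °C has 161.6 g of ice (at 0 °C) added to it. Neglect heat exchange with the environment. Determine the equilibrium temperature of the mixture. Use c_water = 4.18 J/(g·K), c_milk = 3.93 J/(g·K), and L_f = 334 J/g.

T_f ≈ 32.4 °C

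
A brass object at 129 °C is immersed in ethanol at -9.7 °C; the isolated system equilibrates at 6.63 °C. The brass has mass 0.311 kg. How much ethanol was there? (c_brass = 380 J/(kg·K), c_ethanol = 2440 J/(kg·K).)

m ≈ 0.363 kg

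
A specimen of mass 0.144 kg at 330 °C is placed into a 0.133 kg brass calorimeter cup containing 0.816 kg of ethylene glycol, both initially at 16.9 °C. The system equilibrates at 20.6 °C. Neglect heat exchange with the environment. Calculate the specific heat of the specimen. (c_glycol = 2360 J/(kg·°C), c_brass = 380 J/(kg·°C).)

c ≈ 164 J/(kg·°C)

Energy conservation, ΣQ = 0:
0.144×c×(20.6 − 330) + 0.816×2360×(20.6 − 16.9) + 0.133×380×(20.6 − 16.9) = 0
-44.55 c = -7312.3
c = -7312.3/-44.55 ≈ 164.1 J/(kg·°C)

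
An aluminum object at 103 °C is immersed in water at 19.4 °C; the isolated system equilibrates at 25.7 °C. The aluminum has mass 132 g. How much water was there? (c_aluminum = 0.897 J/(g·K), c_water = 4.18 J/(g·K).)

m ≈ 348 g

Let T be the final temperature. ΣQ_i = 0:
132·0.897·(25.7 − 103) + m·4.18·(25.7 − 19.4) = 0
26.33 m = 9152.6
m = 9152.6/26.33 ≈ 347.6 g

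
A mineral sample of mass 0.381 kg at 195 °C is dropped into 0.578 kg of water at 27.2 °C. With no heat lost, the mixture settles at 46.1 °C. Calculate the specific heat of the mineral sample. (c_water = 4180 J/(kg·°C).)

c ≈ 805 J/(kg·°C)

m_s c (T_s − T_f) = m_water c_water (T_f − T_0):
0.381×c×(195 − 46.1) = 0.578×4180×(46.1 − 27.2)
56.73 c = 45663  ⇒  c ≈ 804.9 J/(kg·°C)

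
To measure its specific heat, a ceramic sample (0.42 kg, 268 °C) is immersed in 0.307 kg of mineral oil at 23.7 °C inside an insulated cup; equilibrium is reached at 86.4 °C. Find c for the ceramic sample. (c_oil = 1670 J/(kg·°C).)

c ≈ 421 J/(kg·°C)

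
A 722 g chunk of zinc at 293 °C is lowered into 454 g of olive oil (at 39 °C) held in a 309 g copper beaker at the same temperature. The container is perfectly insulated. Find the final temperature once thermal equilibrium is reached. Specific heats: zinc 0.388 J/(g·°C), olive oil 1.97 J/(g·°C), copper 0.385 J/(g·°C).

T_f ≈ 94.0 °C

Net heat exchanged in the isolated system is zero:
722*0.388*(T − 293) + 454*1.97*(T − 39) + 309*0.385*(T − 39) = 0
1293.5 T = 121600
T = 121600 / 1293.5 = 94 °C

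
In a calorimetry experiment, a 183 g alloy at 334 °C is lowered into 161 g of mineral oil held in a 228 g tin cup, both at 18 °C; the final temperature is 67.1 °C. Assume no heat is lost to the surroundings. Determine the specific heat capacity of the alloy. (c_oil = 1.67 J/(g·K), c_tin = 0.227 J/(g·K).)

Taking heat into each body as positive, Σ m c ΔT = 0:
183·c·(67.1 − 334) + 161·1.67·(67.1 − 18) + 228·0.227·(67.1 − 18) = 0
-48843 c = -15743
c = -15743/-48843 ≈ 0.3223 J/(g·K)

c ≈ 0.322 J/(g·K)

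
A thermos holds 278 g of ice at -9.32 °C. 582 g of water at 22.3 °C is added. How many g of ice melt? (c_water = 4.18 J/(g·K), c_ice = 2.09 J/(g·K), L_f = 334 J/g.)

m_melted ≈ 146 g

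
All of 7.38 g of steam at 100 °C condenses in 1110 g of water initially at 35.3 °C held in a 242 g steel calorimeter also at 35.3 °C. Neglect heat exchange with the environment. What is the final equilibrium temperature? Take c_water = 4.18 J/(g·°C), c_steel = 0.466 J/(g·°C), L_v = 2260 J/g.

Conservation of energy gives ΣQ = 0:
latent heat released on condensation: 7.38×2260 = 16679
  condensate cools 100→T: 7.38×4.18×(T − 100) = 30.85(T − 100)
  original water: 4639.8(T − 35.3)
  steel cup: 242×0.466×(T − 35.3) = 112.77(T − 35.3)
4783.4 T = 16679 + 3084.8 + 167766 = 187529
T ≈ 39.20 °C — below 100 °C, confirming all the steam condensed.

T_f ≈ 39.2 °C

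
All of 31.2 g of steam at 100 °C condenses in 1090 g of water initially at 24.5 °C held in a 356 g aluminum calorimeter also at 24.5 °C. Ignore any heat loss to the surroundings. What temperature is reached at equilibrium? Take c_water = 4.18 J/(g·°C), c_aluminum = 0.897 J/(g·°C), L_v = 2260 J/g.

T_f ≈ 40.6 °C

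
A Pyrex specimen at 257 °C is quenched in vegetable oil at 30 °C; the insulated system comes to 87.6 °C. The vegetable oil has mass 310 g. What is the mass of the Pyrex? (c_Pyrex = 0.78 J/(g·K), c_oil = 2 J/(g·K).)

Let T be the final temperature. ΣQ_i = 0:
m·0.78·(87.6 − 257) + 310·2·(87.6 − 30) = 0
-132.13 m = -35712
m = -35712/-132.13 ≈ 270.3 g

m ≈ 270 g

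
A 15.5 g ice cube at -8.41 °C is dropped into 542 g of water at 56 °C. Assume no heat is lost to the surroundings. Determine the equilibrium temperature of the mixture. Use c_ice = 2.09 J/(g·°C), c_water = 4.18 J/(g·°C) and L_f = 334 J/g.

T_f ≈ 52.1 °C

Energy conservation, ΣQ = 0:
warm ice to 0 °C: 15.5·2.09·(0 − (-8.41)) = 272.44; fusion: m_ice L_f = 15.5·334 = 5177; meltwater 0→T: 15.5·4.18·T = 64.79 T; water cools: 542·4.18·(T − 56) = 2265.6(T − 56)
2330.3 T = 126871 − 5449.4 = 121422
T ≈ 52.10 °C. Since T > 0 °C, the all-ice-melts assumption holds.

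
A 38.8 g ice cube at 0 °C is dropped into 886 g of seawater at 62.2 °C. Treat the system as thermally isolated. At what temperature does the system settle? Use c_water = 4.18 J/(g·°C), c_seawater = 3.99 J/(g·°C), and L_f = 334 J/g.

T_f ≈ 56.0 °C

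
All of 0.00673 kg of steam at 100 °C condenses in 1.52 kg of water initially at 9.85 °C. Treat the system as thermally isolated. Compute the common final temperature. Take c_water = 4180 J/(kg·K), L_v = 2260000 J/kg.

T_f ≈ 12.6 °C

Setting the total heat transfer to zero:
steam→water at 100 °C releases m L_v = 0.00673×2260000 = 15210; condensed water 100 °C→T: 28.13(T − 100); water warms: 1.52×4180×(T − 9.85) = 6353.6(T − 9.85)
6381.7 T = 15210 + 2813.1 + 62583 = 80606
T ≈ 12.63 °C (< 100 °C, so full condensation is consistent).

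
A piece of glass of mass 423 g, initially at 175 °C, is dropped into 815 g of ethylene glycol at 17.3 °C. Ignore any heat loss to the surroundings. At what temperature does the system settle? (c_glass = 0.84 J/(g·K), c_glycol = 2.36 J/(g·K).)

Let T be the final temperature. ΣQ_i = 0:
423×0.84×(T − 175) + 815×2.36×(T − 17.3) = 0
(355.32 + 1923.4) T = 355.32×175 + 1923.4×17.3
T = 95456 / 2278.7 = 41.9 °C

T_f ≈ 41.9 °C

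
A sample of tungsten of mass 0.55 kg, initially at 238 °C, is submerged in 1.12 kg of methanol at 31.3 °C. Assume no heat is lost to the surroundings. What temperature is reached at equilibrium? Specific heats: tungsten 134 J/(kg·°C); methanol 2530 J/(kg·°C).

T_f ≈ 36.5 °C

Heat lost by the tungsten equals heat gained by the methanol:
0.55×134×(238 − T) = 1.12×2530×(T − 31.3)
73.7(238 − T) = 2833.6(T − 31.3)
2907.3 T = 106232  ⇒  T ≈ 36.54 °C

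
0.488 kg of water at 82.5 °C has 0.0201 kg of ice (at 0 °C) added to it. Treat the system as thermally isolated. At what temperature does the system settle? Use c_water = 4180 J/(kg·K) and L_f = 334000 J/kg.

Sum of m c ΔT and latent-heat terms is zero:
latent heat to melt: 0.0201·334000 = 6713.4; meltwater 0→T: 0.0201·4180·T = 84.02 T; water: 2039.8(T − 82.5)
2123.9 T = 168287 − 6713.4 = 161573
T ≈ 76.08 °C. Since T > 0 °C, the all-ice-melts assumption holds.

T_f ≈ 76.1 °C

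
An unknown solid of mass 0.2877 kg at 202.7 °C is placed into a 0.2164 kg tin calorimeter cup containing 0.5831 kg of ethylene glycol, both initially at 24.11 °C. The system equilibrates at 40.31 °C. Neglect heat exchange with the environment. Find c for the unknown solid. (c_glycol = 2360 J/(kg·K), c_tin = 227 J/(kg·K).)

c ≈ 494 J/(kg·K)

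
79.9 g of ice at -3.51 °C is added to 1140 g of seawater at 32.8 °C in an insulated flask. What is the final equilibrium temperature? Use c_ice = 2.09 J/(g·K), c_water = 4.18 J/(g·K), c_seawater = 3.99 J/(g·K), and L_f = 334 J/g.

Conservation of energy gives ΣQ = 0:
ice -3.51→0 °C: 79.9×2.09×3.51 = 586.14
  melt ice: 79.9×334 = 26687
  warm the meltwater: 333.98 T
  seawater: 4548.6(T − 32.8)
4882.6 T = 149194 − 27273 = 121921
T ≈ 24.97 °C (positive, so assuming full melt was valid).

T_f ≈ 25.0 °C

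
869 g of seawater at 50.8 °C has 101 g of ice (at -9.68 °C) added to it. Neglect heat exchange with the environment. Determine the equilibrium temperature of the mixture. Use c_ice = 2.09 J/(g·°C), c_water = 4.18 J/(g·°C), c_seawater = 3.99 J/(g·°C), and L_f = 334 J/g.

T_f ≈ 36.1 °C

Heat gained plus heat lost sum to zero:
warm ice to 0 °C: 101×2.09×(0 − (-9.68)) = 2043.4; latent heat to melt: 101×334 = 33734; meltwater 0→T: 101×4.18×T = 422.18 T; seawater cools: 869×3.99×(T − 50.8) = 3467.3(T − 50.8)
3889.5 T = 176139 − 35777 = 140362
T ≈ 36.09 °C. Since T > 0 °C, the all-ice-melts assumption holds.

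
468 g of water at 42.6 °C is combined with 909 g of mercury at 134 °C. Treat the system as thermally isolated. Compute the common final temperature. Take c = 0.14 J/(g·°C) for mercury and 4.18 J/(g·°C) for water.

T_f ≈ 48.2 °C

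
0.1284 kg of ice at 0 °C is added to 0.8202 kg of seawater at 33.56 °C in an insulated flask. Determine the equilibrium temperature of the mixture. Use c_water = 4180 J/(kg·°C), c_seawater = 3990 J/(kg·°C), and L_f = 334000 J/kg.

T_f ≈ 17.6 °C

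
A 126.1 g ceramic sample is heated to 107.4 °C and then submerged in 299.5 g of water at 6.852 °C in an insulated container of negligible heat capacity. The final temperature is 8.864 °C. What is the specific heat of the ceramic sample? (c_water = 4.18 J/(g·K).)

c ≈ 0.203 J/(g·K)

Heat lost by the ceramic sample = heat gained by the water:
126.1·c·(107.4 − 8.864) = 299.5·4.18·(8.864 − 6.852)
12425 c = 2518.8  ⇒  c ≈ 0.2027 J/(g·K)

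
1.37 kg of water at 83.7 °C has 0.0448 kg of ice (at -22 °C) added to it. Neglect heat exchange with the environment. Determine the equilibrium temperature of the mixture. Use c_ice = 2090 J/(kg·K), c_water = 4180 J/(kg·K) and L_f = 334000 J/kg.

T_f ≈ 78.2 °C

Heat gained plus heat lost sum to zero:
warm ice to 0 °C: 0.0448×2090×(0 − (-22)) = 2059.9
  latent heat to melt: 0.0448×334000 = 14963
  meltwater 0→T: 0.0448×4180×T = 187.26 T
  water cools: 1.37×4180×(T − 83.7) = 5726.6(T − 83.7)
5913.9 T = 479316 − 17023 = 462293
T ≈ 78.17 °C (positive, so assuming full melt was valid).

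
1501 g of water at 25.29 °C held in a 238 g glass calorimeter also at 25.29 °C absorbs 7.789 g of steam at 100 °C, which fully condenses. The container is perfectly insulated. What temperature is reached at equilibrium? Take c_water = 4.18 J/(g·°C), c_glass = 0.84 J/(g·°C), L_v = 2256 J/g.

T_f ≈ 28.4 °C

Taking heat into each body as positive, Σ m c ΔT = 0:
condense steam: −7.789×2256 = −17572
  condensate cools 100→T: 7.789×4.18×(T − 100) = 32.56(T − 100)
  water warms: 1501×4.18×(T − 25.29) = 6274.2(T − 25.29)
  glass cup: 238×0.84×(T − 25.29) = 199.92(T − 25.29)
6506.7 T = 17572 + 3255.8 + 163730 = 184558
T ≈ 28.36 °C — below 100 °C, confirming all the steam condensed.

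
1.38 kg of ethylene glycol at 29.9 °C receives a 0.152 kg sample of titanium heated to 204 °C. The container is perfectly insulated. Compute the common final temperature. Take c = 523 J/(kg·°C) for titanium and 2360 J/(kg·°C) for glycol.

Taking heat into each body as positive, Σ m c ΔT = 0:
0.152·523·(T − 204) + 1.38·2360·(T − 29.9) = 0
79.5(T − 204) + 3256.8(T − 29.9) = 0
(79.5 + 3256.8) T = 79.5·204 + 3256.8·29.9
T = 113596 / 3336.3 = 34 °C

T_f ≈ 34.0 °C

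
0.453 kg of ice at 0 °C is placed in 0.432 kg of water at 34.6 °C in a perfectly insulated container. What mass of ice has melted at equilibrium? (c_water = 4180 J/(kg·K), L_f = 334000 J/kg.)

m_melted ≈ 0.187 kg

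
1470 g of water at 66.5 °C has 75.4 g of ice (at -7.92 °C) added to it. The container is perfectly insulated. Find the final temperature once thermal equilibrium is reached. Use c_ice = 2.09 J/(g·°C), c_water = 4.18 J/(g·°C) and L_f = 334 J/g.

T_f ≈ 59.2 °C

Energy conservation, ΣQ = 0:
warm ice to 0 °C: 75.4×2.09×(0 − (-7.92)) = 1248.1; melt ice: 75.4×334 = 25184; warm the meltwater: 315.17 T; water: 6144.6(T − 66.5)
6459.8 T = 408616 − 26432 = 382184
T ≈ 59.16 °C — above 0 °C, consistent with complete melting.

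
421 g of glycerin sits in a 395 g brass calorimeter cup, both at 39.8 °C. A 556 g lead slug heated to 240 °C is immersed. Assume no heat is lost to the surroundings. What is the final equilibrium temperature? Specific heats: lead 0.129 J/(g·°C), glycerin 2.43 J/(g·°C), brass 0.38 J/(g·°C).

T_f ≈ 51.3 °C

T_f is the heat-capacity-weighted average of the initial temperatures:
T_f = (71.72*240 + 1023*39.8 + 150.1*39.8) / (71.72 + 1023 + 150.1)
    = 63904 / 1244.9 ≈ 51.33 °C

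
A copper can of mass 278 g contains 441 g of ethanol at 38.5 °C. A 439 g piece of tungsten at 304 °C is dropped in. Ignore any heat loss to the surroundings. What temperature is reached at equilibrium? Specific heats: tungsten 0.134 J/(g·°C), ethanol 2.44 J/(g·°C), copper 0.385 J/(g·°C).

Taking heat into each body as positive, Σ m c ΔT = 0:
439·0.134·(T − 304) + 441·2.44·(T − 38.5) + 278·0.385·(T − 38.5) = 0
58.83(T − 304) + 1076(T − 38.5) + 107.03(T − 38.5) = 0
(58.83 + 1076 + 107.03) T = 58.83·304 + 1076·38.5 + 107.03·38.5
T ≈ 51.08 °C

T_f ≈ 51.1 °C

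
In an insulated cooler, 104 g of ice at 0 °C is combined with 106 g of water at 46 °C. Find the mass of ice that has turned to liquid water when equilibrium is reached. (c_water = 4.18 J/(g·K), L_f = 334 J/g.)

m_melted ≈ 61 g

Heat available from the water dropping to 0 °C: 106·4.18·46 = 20382 J.
To melt every bit of ice: 104·334 = 34736 J.
That's not enough to melt it all — equilibrium is at 0 °C with ice remaining.
m_melt = 20382 / L_f = 61.02 g.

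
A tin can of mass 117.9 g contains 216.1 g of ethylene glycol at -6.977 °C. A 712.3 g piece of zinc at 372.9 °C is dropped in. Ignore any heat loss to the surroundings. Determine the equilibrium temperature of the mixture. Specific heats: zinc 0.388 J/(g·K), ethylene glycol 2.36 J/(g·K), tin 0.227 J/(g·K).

Let T be the final temperature. ΣQ_i = 0:
712.3×0.388×(T − 372.9) + 216.1×2.36×(T − (-6.977)) + 117.9×0.227×(T − (-6.977)) = 0
276.37(T − 372.9) + 510(T − (-6.977)) + 26.76(T − (-6.977)) = 0
(276.37 + 510 + 26.76) T = 276.37×372.9 + 510×(-6.977) + 26.76×(-6.977)
T = 99314 / 813.13 = 122 °C

T_f ≈ 122.1 °C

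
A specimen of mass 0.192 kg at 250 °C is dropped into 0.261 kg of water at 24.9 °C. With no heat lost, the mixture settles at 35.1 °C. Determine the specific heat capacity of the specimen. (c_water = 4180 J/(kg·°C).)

c ≈ 270 J/(kg·°C)

Taking heat into each body as positive, Σ m c ΔT = 0:
0.192·c·(35.1 − 250) + 0.261·4180·(35.1 − 24.9) = 0
-41.26 c = -11128
c = -11128/-41.26 ≈ 269.7 J/(kg·°C)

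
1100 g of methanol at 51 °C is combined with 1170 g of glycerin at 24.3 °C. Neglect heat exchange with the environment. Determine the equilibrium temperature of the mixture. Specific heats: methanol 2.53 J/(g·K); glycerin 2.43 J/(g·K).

With ΣQ=0 the equilibrium temperature is the m·c-weighted mean:
T_f = (2783×51 + 2843.1×24.3) / (2783 + 2843.1)
    = 211020 / 5626.1 ≈ 37.51 °C

T_f ≈ 37.5 °C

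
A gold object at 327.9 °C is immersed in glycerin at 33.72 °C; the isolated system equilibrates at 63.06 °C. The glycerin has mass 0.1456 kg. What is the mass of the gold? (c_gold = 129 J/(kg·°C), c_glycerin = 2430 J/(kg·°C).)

Let T be the final temperature. ΣQ_i = 0:
m×129×(63.06 − 327.9) + 0.1456×2430×(63.06 − 33.72) = 0
-34164 m = -10381
m = -10381/-34164 ≈ 0.3038 kg

m ≈ 0.304 kg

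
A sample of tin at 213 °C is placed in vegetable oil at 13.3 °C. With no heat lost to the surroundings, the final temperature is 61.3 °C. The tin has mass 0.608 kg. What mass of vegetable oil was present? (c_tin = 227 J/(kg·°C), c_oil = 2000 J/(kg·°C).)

m ≈ 0.218 kg

Heat gained plus heat lost sum to zero:
0.608·227·(61.3 − 213) + m·2000·(61.3 − 13.3) = 0
96000 m = 20937
m = 20937/96000 ≈ 0.2181 kg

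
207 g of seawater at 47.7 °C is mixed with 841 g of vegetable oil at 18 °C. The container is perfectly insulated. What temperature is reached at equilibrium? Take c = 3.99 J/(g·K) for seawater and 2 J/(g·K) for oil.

T_f ≈ 27.8 °C

T_f = Σ m_i c_i T_i / Σ m_i c_i:
T_f = (825.93·47.7 + 1682·18) / (825.93 + 1682)
    = 69673 / 2507.9 ≈ 27.78 °C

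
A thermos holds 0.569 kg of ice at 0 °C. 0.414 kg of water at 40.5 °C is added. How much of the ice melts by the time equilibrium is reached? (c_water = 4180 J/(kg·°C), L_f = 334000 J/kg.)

m_melted ≈ 0.21 kg

Heat available from the water dropping to 0 °C: 0.414·4180·40.5 = 70086 J.
Melting all 0.569 kg of ice would need 0.569·334000 = 190046 J.
That's not enough to melt it all — equilibrium is at 0 °C with ice remaining.
m_melt = 70086 / L_f = 0.2098 kg.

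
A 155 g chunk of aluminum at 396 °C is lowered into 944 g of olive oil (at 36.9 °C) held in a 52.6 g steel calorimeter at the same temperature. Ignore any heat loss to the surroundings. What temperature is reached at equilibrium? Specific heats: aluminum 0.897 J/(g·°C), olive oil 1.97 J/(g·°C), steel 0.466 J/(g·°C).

T_f ≈ 61.6 °C

Let T be the final temperature. ΣQ_i = 0:
155*0.897*(T − 396) + 944*1.97*(T − 36.9) + 52.6*0.466*(T − 36.9) = 0
139.03(T − 396) + 1859.7(T − 36.9) + 24.51(T − 36.9) = 0
2023.2 T = 124585
T = 124585/2023.2 ≈ 61.58 °C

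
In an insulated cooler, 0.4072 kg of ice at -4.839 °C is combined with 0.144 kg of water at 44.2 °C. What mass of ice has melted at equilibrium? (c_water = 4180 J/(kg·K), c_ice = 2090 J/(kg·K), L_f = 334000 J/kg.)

Water can give up m c ΔT = 0.144·4180·44.2 = 26605 J before reaching 0 °C.
Of that, 0.4072·2090·4.839 = 4118.2 J goes to bring the ice to 0 °C, leaving 22487 J.
Melting all 0.4072 kg of ice would need 0.4072·334000 = 136005 J.
That's not enough to melt it all — equilibrium is at 0 °C with ice remaining.
Mass melted = 22487/334000 ≈ 0.06733 kg.

m_melted ≈ 0.0673 kg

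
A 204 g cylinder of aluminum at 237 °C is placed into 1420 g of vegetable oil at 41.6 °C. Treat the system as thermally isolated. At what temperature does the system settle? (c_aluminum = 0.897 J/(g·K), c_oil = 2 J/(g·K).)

T_f ≈ 53.4 °C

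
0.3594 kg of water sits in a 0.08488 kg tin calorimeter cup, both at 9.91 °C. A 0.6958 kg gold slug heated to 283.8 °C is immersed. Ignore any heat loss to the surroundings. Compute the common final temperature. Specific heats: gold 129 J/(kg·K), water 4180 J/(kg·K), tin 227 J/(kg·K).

T_f ≈ 25.2 °C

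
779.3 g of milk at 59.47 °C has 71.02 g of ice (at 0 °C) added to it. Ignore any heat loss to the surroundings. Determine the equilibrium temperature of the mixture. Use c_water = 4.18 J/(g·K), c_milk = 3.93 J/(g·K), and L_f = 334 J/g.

T_f ≈ 47.2 °C

Conservation of energy gives ΣQ = 0:
latent heat to melt: 71.02·334 = 23721
  meltwater 0→T: 71.02·4.18·T = 296.86 T
  milk cools: 779.3·3.93·(T − 59.47) = 3062.6(T − 59.47)
3359.5 T = 182136 − 23721 = 158415
T ≈ 47.15 °C — above 0 °C, consistent with complete melting.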